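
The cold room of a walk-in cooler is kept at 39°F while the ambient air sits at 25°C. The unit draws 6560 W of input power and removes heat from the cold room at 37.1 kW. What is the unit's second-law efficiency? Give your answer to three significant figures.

Converting, Q̇_C = 37.10 kW = 37100 W, so COP_actual = Q̇_C/Ẇ = 37100/6560 = 5.655.
In absolute terms T_C = 277.04 K and T_H = 298.15 K, so ΔT = 21.11 K.
COP_Carnot = T_C/ΔT = 277.04/21.11 = 13.12.
η_II = COP_actual/COP_Carnot = 5.655/13.12 = 0.4310.

0.431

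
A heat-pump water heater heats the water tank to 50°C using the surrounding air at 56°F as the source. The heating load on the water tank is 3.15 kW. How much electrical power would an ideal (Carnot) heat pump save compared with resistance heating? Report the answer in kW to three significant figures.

2.79 kW

In absolute terms T_C = 286.48 K and T_H = 323.15 K, so ΔT = 36.67 K.
COP_Carnot = T_H/ΔT = 323.15/36.67 = 8.813.
Resistance heating needs Ẇ_res = Q̇_H = 3.150 kW; the reversible heat pump needs only Ẇ_hp = Q̇_H/COP = 0.3574 kW.
Saving = 3.150 − 0.3574 = 2.793 kW.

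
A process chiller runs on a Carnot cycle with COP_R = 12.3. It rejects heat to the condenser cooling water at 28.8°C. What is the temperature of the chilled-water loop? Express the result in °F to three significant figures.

For a Carnot refrigerator COP_R = T_C/(T_H − T_C), so T_C = COP·T_H/(1 + COP).
With T_H = 301.95 K, T_C = 12.3 × 301.95/13.30 = 279.25 K.
Converting, 279.25 K = 42.97°F.

43.0 °F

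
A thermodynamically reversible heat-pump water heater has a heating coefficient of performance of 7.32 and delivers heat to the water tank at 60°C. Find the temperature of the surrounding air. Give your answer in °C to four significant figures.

14.49 °C

COP_HP = T_H/(T_H − T_C) gives T_H − T_C = T_H/COP.
With T_H = 333.15 K, T_C = 333.15 × (1 − 1/7.32) = 287.64 K.
Converting, 287.64 K = 14.49°C.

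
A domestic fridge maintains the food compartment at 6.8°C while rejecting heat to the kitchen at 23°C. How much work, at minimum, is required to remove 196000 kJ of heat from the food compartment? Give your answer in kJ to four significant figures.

11340 kJ

In absolute terms T_C = 279.95 K and T_H = 296.15 K, so ΔT = 16.20 K.
The reversible limit is COP_R = T_C/ΔT = 17.28, so W_min = Q_C/COP = Q_C·ΔT/T_C.
W_min = 196000 × 16.20/279.95 = 11340 kJ.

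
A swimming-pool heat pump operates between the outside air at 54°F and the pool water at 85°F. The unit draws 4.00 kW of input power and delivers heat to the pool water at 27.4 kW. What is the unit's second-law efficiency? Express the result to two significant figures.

0.39

COP_actual = Q̇_H/Ẇ = 27.40/4.000 = 6.850.
In absolute terms T_C = 285.37 K and T_H = 302.59 K, so ΔT = 17.22 K.
COP_Carnot = T_H/ΔT = 302.59/17.22 = 17.57.
η_II = COP_actual/COP_Carnot = 6.850/17.57 = 0.3899.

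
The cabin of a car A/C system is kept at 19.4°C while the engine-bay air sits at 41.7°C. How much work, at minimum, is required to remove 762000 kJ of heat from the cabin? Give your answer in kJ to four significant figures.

58080 kJ

In absolute terms T_C = 292.55 K and T_H = 314.85 K, so ΔT = 22.30 K.
The reversible limit is COP_R = T_C/ΔT = 13.12, so W_min = Q_C/COP = Q_C·ΔT/T_C.
W_min = 762000 × 22.30/292.55 = 58080 kJ.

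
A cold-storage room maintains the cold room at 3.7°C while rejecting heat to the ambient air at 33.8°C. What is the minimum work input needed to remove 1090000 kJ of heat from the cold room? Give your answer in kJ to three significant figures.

119000 kJ

In absolute terms T_C = 276.85 K and T_H = 306.95 K, so ΔT = 30.10 K.
The reversible limit is COP_R = T_C/ΔT = 9.198, so W_min = Q_C/COP = Q_C·ΔT/T_C.
W_min = 1090000 × 30.10/276.85 = 118500 kJ.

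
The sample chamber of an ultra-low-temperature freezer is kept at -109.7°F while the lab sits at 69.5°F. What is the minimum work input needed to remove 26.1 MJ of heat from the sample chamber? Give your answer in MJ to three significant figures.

In absolute terms T_C = 194.43 K and T_H = 293.98 K, so ΔT = 99.56 K.
The reversible limit is COP_R = T_C/ΔT = 1.953, so W_min = Q_C/COP = Q_C·ΔT/T_C.
W_min = 26.10 × 99.56/194.43 = 13.36 MJ.

13.4 MJ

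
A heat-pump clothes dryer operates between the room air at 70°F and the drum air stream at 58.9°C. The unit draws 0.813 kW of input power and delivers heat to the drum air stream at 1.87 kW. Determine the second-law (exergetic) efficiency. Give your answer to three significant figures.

COP_actual = Q̇_H/Ẇ = 1.870/0.8130 = 2.300.
In absolute terms T_C = 294.26 K and T_H = 332.05 K, so ΔT = 37.79 K.
COP_Carnot = T_H/ΔT = 332.05/37.79 = 8.787.
η_II = COP_actual/COP_Carnot = 2.300/8.787 = 0.2618.

0.262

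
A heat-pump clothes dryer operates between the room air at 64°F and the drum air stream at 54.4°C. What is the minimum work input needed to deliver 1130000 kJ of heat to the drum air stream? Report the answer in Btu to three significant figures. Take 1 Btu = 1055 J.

120000 Btu

In absolute terms T_C = 290.93 K and T_H = 327.55 K, so ΔT = 36.62 K.
The reversible limit is COP_HP = T_H/ΔT = 8.944, so W_min = Q_H/COP = Q_H·ΔT/T_H.
W_min = 1130000 × 36.62/327.55 = 126300 kJ = 119800 Btu.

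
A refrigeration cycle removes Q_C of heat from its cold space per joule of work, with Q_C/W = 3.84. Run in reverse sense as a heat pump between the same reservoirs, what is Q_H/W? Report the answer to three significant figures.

The first law on one cycle gives Q_H = Q_C + W, so Q_H/W = Q_C/W + 1.
COP_HP = COP_R + 1 = 3.84 + 1 = 4.84.

4.84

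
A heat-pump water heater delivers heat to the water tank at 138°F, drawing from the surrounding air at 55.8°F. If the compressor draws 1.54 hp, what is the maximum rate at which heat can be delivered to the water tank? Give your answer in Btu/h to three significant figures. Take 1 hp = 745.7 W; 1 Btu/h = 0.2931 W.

In absolute terms T_C = 286.37 K and T_H = 332.04 K, so ΔT = 45.67 K.
COP_Carnot = T_H/ΔT = 332.04/45.67 = 7.271.
Q̇_max = COP_Carnot × Ẇ = 7.271 × 1.540 hp = 11.20 hp = 28490 Btu/h.

28500 Btu/h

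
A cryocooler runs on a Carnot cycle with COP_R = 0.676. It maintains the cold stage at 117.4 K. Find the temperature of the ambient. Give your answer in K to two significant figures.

COP_R = T_C/(T_H − T_C) gives T_H − T_C = T_C/COP.
With T_C = 117.40 K, T_H = 117.40 × (1 + 1/0.676) = 291.07 K.

290 K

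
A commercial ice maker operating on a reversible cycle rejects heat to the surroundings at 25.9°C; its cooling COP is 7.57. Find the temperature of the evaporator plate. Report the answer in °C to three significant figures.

For a Carnot refrigerator COP_R = T_C/(T_H − T_C), so T_C = COP·T_H/(1 + COP).
With T_H = 299.05 K, T_C = 7.57 × 299.05/8.570 = 264.16 K.
Converting, 264.16 K = -8.99°C.

-8.99 °C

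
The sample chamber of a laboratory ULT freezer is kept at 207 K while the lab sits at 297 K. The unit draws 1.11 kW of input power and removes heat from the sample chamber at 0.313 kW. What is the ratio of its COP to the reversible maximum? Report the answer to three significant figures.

0.123

COP_actual = Q̇_C/Ẇ = 0.3130/1.110 = 0.2820.
The reservoir spacing is ΔT = 297 − 207 = 90.00 K.
COP_Carnot = T_C/ΔT = 207.00/90.00 = 2.300.
η_II = COP_actual/COP_Carnot = 0.2820/2.300 = 0.1226.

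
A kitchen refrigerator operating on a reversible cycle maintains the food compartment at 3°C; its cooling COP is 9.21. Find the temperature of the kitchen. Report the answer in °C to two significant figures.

COP_R = T_C/(T_H − T_C) gives T_H − T_C = T_C/COP.
With T_C = 276.15 K, T_H = 276.15 × (1 + 1/9.21) = 306.13 K.
Converting, 306.13 K = 32.98°C.

33 °C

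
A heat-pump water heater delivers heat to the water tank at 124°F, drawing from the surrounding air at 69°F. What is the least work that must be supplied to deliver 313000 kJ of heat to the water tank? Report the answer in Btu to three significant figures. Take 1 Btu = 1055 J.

28000 Btu

In absolute terms T_C = 293.71 K and T_H = 324.26 K, so ΔT = 30.56 K.
The reversible limit is COP_HP = T_H/ΔT = 10.61, so W_min = Q_H/COP = Q_H·ΔT/T_H.
W_min = 313000 × 30.56/324.26 = 29490 kJ = 27960 Btu.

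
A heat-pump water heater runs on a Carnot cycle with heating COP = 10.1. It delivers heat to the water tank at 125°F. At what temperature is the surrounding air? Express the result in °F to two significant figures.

COP_HP = T_H/(T_H − T_C) gives T_H − T_C = T_H/COP.
With T_H = 324.82 K, T_C = 324.82 × (1 − 1/10.1) = 292.66 K.
Converting, 292.66 K = 67.11°F.

67 °F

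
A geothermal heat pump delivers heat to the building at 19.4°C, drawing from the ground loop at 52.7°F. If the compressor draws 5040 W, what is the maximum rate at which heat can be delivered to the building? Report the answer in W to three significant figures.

In absolute terms T_C = 284.65 K and T_H = 292.55 K, so ΔT = 7.900 K.
COP_Carnot = T_H/ΔT = 292.55/7.900 = 37.03.
Q̇_max = COP_Carnot × Ẇ = 37.03 × 5040 W = 186600 W.

187000 W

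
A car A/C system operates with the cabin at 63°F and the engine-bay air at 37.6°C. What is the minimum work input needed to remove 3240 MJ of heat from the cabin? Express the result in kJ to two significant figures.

In absolute terms T_C = 290.37 K and T_H = 310.75 K, so ΔT = 20.38 K.
The reversible limit is COP_R = T_C/ΔT = 14.25, so W_min = Q_C/COP = Q_C·ΔT/T_C.
W_min = 3240 × 20.38/290.37 = 227.4 MJ = 227400 kJ.

230000 kJ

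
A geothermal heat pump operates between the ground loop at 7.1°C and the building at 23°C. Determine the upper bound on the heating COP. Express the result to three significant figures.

18.6

In absolute terms T_C = 280.25 K and T_H = 296.15 K, so ΔT = 15.90 K.
For a reversible cycle, COP_Carnot = T_H/ΔT = 296.15/15.90 = 18.63.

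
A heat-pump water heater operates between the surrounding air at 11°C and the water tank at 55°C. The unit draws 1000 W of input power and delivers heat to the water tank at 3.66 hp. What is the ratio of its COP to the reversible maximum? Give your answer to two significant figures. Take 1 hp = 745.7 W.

Converting, Q̇_H = 3.660 hp = 2729 W, so COP_actual = Q̇_H/Ẇ = 2729/1000 = 2.729.
In absolute terms T_C = 284.15 K and T_H = 328.15 K, so ΔT = 44.00 K.
COP_Carnot = T_H/ΔT = 328.15/44.00 = 7.458.
η_II = COP_actual/COP_Carnot = 2.729/7.458 = 0.3660.

0.37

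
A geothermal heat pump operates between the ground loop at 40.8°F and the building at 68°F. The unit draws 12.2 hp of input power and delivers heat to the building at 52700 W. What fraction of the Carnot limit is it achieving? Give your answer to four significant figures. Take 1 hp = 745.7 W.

Converting, Q̇_H = 52700 W = 70.67 hp, so COP_actual = Q̇_H/Ẇ = 70.67/12.20 = 5.793.
In absolute terms T_C = 278.04 K and T_H = 293.15 K, so ΔT = 15.11 K.
COP_Carnot = T_H/ΔT = 293.15/15.11 = 19.40.
η_II = COP_actual/COP_Carnot = 5.793/19.40 = 0.2986.

0.2986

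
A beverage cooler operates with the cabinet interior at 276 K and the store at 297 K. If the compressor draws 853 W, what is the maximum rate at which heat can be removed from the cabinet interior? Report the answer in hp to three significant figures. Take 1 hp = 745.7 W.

15.0 hp

The reservoir spacing is ΔT = 297 − 276 = 21.00 K.
COP_Carnot = T_C/ΔT = 276.00/21.00 = 13.14.
Q̇_max = COP_Carnot × Ẇ = 13.14 × 853.0 W = 11210 W = 15.03 hp.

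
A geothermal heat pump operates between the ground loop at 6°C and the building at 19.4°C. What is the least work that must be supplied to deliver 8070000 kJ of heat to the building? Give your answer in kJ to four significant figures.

In absolute terms T_C = 279.15 K and T_H = 292.55 K, so ΔT = 13.40 K.
The reversible limit is COP_HP = T_H/ΔT = 21.83, so W_min = Q_H/COP = Q_H·ΔT/T_H.
W_min = 8070000 × 13.40/292.55 = 369600 kJ.

369600 kJ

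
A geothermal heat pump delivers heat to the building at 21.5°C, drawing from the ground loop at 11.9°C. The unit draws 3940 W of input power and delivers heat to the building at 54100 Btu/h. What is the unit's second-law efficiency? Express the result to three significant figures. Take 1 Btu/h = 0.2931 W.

Converting, Q̇_H = 54100 Btu/h = 15860 W, so COP_actual = Q̇_H/Ẇ = 15860/3940 = 4.025.
In absolute terms T_C = 285.05 K and T_H = 294.65 K, so ΔT = 9.600 K.
COP_Carnot = T_H/ΔT = 294.65/9.600 = 30.69.
η_II = COP_actual/COP_Carnot = 4.025/30.69 = 0.1311.

0.131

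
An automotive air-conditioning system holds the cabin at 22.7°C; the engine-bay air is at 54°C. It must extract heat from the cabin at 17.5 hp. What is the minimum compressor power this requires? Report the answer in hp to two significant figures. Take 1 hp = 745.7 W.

In absolute terms T_C = 295.85 K and T_H = 327.15 K, so ΔT = 31.30 K.
COP_Carnot = T_C/ΔT = 295.85/31.30 = 9.452.
Ẇ_min = Q̇/COP_Carnot = 17.50/9.452 = 1.851 hp.

1.9 hp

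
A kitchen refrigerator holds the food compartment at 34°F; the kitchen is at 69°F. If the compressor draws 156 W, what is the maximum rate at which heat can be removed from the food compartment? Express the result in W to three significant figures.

In absolute terms T_C = 274.26 K and T_H = 293.71 K, so ΔT = 19.44 K.
COP_Carnot = T_C/ΔT = 274.26/19.44 = 14.10.
Q̇_max = COP_Carnot × Ẇ = 14.10 × 156.0 W = 2200 W.

2200 W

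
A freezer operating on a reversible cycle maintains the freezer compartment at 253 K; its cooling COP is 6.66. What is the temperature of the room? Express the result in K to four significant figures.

291.0 K

COP_R = T_C/(T_H − T_C) gives T_H − T_C = T_C/COP.
With T_C = 253.00 K, T_H = 253.00 × (1 + 1/6.66) = 290.99 K.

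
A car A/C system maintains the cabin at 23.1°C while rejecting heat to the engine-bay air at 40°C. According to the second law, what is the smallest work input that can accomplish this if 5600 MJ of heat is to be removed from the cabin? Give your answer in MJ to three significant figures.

In absolute terms T_C = 296.25 K and T_H = 313.15 K, so ΔT = 16.90 K.
The reversible limit is COP_R = T_C/ΔT = 17.53, so W_min = Q_C/COP = Q_C·ΔT/T_C.
W_min = 5600 × 16.90/296.25 = 319.5 MJ.

319 MJ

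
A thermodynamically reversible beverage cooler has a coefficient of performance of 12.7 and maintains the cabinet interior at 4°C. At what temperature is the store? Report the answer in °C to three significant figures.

25.8 °C

COP_R = T_C/(T_H − T_C) gives T_H − T_C = T_C/COP.
With T_C = 277.15 K, T_H = 277.15 × (1 + 1/12.7) = 298.97 K.
Converting, 298.97 K = 25.82°C.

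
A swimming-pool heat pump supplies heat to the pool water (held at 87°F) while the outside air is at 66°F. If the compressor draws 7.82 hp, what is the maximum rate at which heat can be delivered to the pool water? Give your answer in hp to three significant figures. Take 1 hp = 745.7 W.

204 hp

In absolute terms T_C = 292.04 K and T_H = 303.71 K, so ΔT = 11.67 K.
COP_Carnot = T_H/ΔT = 303.71/11.67 = 26.03.
Q̇_max = COP_Carnot × Ẇ = 26.03 × 7.820 hp = 203.6 hp.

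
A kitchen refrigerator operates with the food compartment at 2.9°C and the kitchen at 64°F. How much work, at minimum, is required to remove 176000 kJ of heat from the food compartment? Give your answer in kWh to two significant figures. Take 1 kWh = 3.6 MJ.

2.6 kWh

In absolute terms T_C = 276.05 K and T_H = 290.93 K, so ΔT = 14.88 K.
The reversible limit is COP_R = T_C/ΔT = 18.55, so W_min = Q_C/COP = Q_C·ΔT/T_C.
W_min = 176000 × 14.88/276.05 = 9486 kJ = 2.635 kWh.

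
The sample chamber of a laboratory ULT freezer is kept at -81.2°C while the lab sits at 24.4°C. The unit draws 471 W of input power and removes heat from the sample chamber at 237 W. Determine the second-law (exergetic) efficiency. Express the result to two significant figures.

COP_actual = Q̇_C/Ẇ = 237.0/471.0 = 0.5032.
In absolute terms T_C = 191.95 K and T_H = 297.55 K, so ΔT = 105.6 K.
COP_Carnot = T_C/ΔT = 191.95/105.6 = 1.818.
η_II = COP_actual/COP_Carnot = 0.5032/1.818 = 0.2768.

0.28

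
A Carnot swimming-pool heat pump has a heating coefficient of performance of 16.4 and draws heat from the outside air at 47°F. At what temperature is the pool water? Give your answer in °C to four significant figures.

26.61 °C

COP_HP = T_H/(T_H − T_C) rearranges to T_H = COP·T_C/(COP − 1).
With T_C = 281.48 K, T_H = 16.4 × 281.48/15.40 = 299.76 K.
Converting, 299.76 K = 26.61°C.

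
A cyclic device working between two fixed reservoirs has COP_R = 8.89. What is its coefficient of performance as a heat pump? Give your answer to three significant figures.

The first law on one cycle gives Q_H = Q_C + W, so Q_H/W = Q_C/W + 1.
COP_HP = COP_R + 1 = 8.89 + 1 = 9.89.

9.89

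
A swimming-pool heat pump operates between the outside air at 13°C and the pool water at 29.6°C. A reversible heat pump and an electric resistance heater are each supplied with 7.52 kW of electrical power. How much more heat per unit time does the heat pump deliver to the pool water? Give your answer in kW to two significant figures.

In absolute terms T_C = 286.15 K and T_H = 302.75 K, so ΔT = 16.60 K.
COP_Carnot = T_H/ΔT = 302.75/16.60 = 18.24.
The heat pump delivers Q̇_H = COP × Ẇ = 137.1 kW; the resistance heater delivers Ẇ = 7.520 kW.
Extra = (COP − 1)·Ẇ = 129.6 kW.

130 kW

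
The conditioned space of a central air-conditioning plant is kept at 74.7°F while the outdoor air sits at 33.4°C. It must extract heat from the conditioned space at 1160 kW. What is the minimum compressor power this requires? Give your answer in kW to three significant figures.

37.8 kW

In absolute terms T_C = 296.87 K and T_H = 306.55 K, so ΔT = 9.678 K.
COP_Carnot = T_C/ΔT = 296.87/9.678 = 30.68.
Ẇ_min = Q̇/COP_Carnot = 1160/30.68 = 37.81 kW.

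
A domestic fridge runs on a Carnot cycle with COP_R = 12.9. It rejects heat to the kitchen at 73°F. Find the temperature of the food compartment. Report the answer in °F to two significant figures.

For a Carnot refrigerator COP_R = T_C/(T_H − T_C), so T_C = COP·T_H/(1 + COP).
With T_H = 295.93 K, T_C = 12.9 × 295.93/13.90 = 274.64 K.
Converting, 274.64 K = 34.68°F.

35 °F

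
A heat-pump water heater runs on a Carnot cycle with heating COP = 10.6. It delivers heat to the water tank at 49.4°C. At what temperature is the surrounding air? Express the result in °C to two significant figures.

19 °C

COP_HP = T_H/(T_H − T_C) gives T_H − T_C = T_H/COP.
With T_H = 322.55 K, T_C = 322.55 × (1 − 1/10.6) = 292.12 K.
Converting, 292.12 K = 18.97°C.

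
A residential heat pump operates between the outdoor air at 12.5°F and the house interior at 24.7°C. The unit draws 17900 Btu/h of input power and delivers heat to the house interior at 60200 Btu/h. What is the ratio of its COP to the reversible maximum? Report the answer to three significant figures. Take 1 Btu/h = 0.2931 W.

COP_actual = Q̇_H/Ẇ = 60200/17900 = 3.363.
In absolute terms T_C = 262.32 K and T_H = 297.85 K, so ΔT = 35.53 K.
COP_Carnot = T_H/ΔT = 297.85/35.53 = 8.382.
η_II = COP_actual/COP_Carnot = 3.363/8.382 = 0.4012.

0.401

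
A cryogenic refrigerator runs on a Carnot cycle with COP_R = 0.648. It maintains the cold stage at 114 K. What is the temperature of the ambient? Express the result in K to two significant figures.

COP_R = T_C/(T_H − T_C) gives T_H − T_C = T_C/COP.
With T_C = 114.00 K, T_H = 114.00 × (1 + 1/0.648) = 289.93 K.

290 K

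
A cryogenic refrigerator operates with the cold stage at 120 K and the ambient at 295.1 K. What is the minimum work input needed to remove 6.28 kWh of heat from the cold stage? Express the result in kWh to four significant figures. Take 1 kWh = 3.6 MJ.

The reservoir spacing is ΔT = 295.1 − 120 = 175.1 K.
The reversible limit is COP_R = T_C/ΔT = 0.6853, so W_min = Q_C/COP = Q_C·ΔT/T_C.
W_min = 6.280 × 175.1/120.00 = 9.164 kWh.

9.164 kWh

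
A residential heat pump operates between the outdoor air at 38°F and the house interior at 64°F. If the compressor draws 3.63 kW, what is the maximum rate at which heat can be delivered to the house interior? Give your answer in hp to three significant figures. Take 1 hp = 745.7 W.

98.0 hp

In absolute terms T_C = 276.48 K and T_H = 290.93 K, so ΔT = 14.44 K.
COP_Carnot = T_H/ΔT = 290.93/14.44 = 20.14.
Q̇_max = COP_Carnot × Ẇ = 20.14 × 3.630 kW = 73.11 kW = 98.05 hp.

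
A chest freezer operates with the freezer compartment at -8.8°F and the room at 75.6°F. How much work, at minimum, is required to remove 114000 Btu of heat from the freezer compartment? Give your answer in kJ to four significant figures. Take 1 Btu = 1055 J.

22510 kJ

In absolute terms T_C = 250.48 K and T_H = 297.37 K, so ΔT = 46.89 K.
The reversible limit is COP_R = T_C/ΔT = 5.342, so W_min = Q_C/COP = Q_C·ΔT/T_C.
W_min = 114000 × 46.89/250.48 = 21340 Btu = 22510 kJ.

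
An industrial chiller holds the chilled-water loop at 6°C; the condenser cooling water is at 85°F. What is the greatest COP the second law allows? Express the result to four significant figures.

In absolute terms T_C = 279.15 K and T_H = 302.59 K, so ΔT = 23.44 K.
For a reversible cycle, COP_Carnot = T_C/ΔT = 279.15/23.44 = 11.91.

11.91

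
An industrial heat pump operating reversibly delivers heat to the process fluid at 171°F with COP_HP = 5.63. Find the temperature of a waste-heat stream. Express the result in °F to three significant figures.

59.0 °F

COP_HP = T_H/(T_H − T_C) gives T_H − T_C = T_H/COP.
With T_H = 350.37 K, T_C = 350.37 × (1 − 1/5.63) = 288.14 K.
Converting, 288.14 K = 58.98°F.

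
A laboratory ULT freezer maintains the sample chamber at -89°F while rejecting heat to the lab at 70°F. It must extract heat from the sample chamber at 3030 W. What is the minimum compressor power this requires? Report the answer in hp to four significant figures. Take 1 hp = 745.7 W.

In absolute terms T_C = 205.93 K and T_H = 294.26 K, so ΔT = 88.33 K.
COP_Carnot = T_C/ΔT = 205.93/88.33 = 2.331.
Ẇ_min = Q̇/COP_Carnot = 3030/2.331 = 1300 W = 1.743 hp.

1.743 hp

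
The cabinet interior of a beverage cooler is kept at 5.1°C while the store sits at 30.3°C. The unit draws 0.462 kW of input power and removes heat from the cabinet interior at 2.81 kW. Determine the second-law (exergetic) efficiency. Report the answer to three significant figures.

0.551

COP_actual = Q̇_C/Ẇ = 2.810/0.4620 = 6.082.
In absolute terms T_C = 278.25 K and T_H = 303.45 K, so ΔT = 25.20 K.
COP_Carnot = T_C/ΔT = 278.25/25.20 = 11.04.
η_II = COP_actual/COP_Carnot = 6.082/11.04 = 0.5508.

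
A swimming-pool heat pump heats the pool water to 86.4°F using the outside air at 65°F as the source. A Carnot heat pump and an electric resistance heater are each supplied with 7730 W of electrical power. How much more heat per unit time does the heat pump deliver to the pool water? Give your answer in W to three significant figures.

In absolute terms T_C = 291.48 K and T_H = 303.37 K, so ΔT = 11.89 K.
COP_Carnot = T_H/ΔT = 303.37/11.89 = 25.52.
The heat pump delivers Q̇_H = COP × Ẇ = 197200 W; the resistance heater delivers Ẇ = 7730 W.
Extra = (COP − 1)·Ẇ = 189500 W.

190000 W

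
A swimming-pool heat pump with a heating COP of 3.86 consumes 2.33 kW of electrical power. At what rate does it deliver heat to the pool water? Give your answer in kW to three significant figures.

Q̇_H = COP_HP × Ẇ = 3.86 × 2.330 = 8.994 kW.

8.99 kW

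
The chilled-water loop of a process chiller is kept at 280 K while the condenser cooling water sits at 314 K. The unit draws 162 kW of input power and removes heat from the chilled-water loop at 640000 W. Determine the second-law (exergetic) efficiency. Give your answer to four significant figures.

Converting, Q̇_C = 640000 W = 640.0 kW, so COP_actual = Q̇_C/Ẇ = 640.0/162.0 = 3.951.
The reservoir spacing is ΔT = 314 − 280 = 34.00 K.
COP_Carnot = T_C/ΔT = 280.00/34.00 = 8.235.
η_II = COP_actual/COP_Carnot = 3.951/8.235 = 0.4797.

0.4797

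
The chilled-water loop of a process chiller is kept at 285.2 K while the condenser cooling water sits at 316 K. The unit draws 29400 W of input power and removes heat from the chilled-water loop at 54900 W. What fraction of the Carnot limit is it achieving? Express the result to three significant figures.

0.202

COP_actual = Q̇_C/Ẇ = 54900/29400 = 1.867.
The reservoir spacing is ΔT = 316 − 285.2 = 30.80 K.
COP_Carnot = T_C/ΔT = 285.20/30.80 = 9.260.
η_II = COP_actual/COP_Carnot = 1.867/9.260 = 0.2017.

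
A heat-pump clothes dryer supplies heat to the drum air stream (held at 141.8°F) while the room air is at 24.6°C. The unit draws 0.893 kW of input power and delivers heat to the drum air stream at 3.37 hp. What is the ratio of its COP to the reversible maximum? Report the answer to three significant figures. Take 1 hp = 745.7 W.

0.307

Converting, Q̇_H = 3.370 hp = 2.513 kW, so COP_actual = Q̇_H/Ẇ = 2.513/0.8930 = 2.814.
In absolute terms T_C = 297.75 K and T_H = 334.15 K, so ΔT = 36.40 K.
COP_Carnot = T_H/ΔT = 334.15/36.40 = 9.180.
η_II = COP_actual/COP_Carnot = 2.814/9.180 = 0.3066.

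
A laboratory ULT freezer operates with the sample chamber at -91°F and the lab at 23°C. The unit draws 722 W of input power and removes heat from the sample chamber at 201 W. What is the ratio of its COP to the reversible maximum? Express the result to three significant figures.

0.124

COP_actual = Q̇_C/Ẇ = 201.0/722.0 = 0.2784.
In absolute terms T_C = 204.82 K and T_H = 296.15 K, so ΔT = 91.33 K.
COP_Carnot = T_C/ΔT = 204.82/91.33 = 2.243.
η_II = COP_actual/COP_Carnot = 0.2784/2.243 = 0.1241.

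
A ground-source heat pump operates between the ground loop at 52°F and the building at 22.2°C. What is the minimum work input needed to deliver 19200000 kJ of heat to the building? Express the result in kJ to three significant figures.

721000 kJ

In absolute terms T_C = 284.26 K and T_H = 295.35 K, so ΔT = 11.09 K.
The reversible limit is COP_HP = T_H/ΔT = 26.63, so W_min = Q_H/COP = Q_H·ΔT/T_H.
W_min = 19200000 × 11.09/295.35 = 720900 kJ.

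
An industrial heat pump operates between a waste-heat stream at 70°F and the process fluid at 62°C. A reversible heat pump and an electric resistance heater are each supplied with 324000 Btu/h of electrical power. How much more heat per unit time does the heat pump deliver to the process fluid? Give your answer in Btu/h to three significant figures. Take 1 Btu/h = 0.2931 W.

In absolute terms T_C = 294.26 K and T_H = 335.15 K, so ΔT = 40.89 K.
COP_Carnot = T_H/ΔT = 335.15/40.89 = 8.197.
The heat pump delivers Q̇_H = COP × Ẇ = 2656000 Btu/h; the resistance heater delivers Ẇ = 324000 Btu/h.
Extra = (COP − 1)·Ẇ = 2332000 Btu/h.

2330000 Btu/h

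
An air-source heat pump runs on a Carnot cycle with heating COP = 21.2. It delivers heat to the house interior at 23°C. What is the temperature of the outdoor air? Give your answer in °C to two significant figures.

COP_HP = T_H/(T_H − T_C) gives T_H − T_C = T_H/COP.
With T_H = 296.15 K, T_C = 296.15 × (1 − 1/21.2) = 282.18 K.
Converting, 282.18 K = 9.03°C.

9.0 °C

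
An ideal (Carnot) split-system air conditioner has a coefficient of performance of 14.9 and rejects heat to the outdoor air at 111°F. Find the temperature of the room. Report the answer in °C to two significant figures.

24 °C

For a Carnot refrigerator COP_R = T_C/(T_H − T_C), so T_C = COP·T_H/(1 + COP).
With T_H = 317.04 K, T_C = 14.9 × 317.04/15.90 = 297.10 K.
Converting, 297.10 K = 23.95°C.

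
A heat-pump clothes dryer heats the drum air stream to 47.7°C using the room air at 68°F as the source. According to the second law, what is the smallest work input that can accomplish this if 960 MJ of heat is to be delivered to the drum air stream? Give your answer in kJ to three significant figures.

82900 kJ

In absolute terms T_C = 293.15 K and T_H = 320.85 K, so ΔT = 27.70 K.
The reversible limit is COP_HP = T_H/ΔT = 11.58, so W_min = Q_H/COP = Q_H·ΔT/T_H.
W_min = 960.0 × 27.70/320.85 = 82.88 MJ = 82880 kJ.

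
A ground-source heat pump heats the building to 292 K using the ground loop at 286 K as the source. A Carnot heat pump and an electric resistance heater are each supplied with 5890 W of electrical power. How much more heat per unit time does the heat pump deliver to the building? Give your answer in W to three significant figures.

The reservoir spacing is ΔT = 292 − 286 = 6.000 K.
COP_Carnot = T_H/ΔT = 292.00/6.000 = 48.67.
The heat pump delivers Q̇_H = COP × Ẇ = 286600 W; the resistance heater delivers Ẇ = 5890 W.
Extra = (COP − 1)·Ẇ = 280800 W.

281000 W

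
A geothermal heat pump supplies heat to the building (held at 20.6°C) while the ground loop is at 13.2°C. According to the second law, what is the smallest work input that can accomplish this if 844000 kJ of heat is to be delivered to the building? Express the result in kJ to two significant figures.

In absolute terms T_C = 286.35 K and T_H = 293.75 K, so ΔT = 7.400 K.
The reversible limit is COP_HP = T_H/ΔT = 39.70, so W_min = Q_H/COP = Q_H·ΔT/T_H.
W_min = 844000 × 7.400/293.75 = 21260 kJ.

21000 kJ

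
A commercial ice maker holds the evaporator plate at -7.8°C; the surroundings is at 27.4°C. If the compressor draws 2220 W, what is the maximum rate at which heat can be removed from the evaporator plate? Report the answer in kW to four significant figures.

16.74 kW

In absolute terms T_C = 265.35 K and T_H = 300.55 K, so ΔT = 35.20 K.
COP_Carnot = T_C/ΔT = 265.35/35.20 = 7.538.
Q̇_max = COP_Carnot × Ẇ = 7.538 × 2220 W = 16740 W = 16.74 kW.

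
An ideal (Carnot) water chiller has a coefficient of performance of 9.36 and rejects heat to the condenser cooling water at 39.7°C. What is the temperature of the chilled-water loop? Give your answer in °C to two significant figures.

9.5 °C

For a Carnot refrigerator COP_R = T_C/(T_H − T_C), so T_C = COP·T_H/(1 + COP).
With T_H = 312.85 K, T_C = 9.36 × 312.85/10.36 = 282.65 K.
Converting, 282.65 K = 9.50°C.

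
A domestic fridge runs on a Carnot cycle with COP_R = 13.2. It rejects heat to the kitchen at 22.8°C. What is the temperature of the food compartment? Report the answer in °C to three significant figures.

For a Carnot refrigerator COP_R = T_C/(T_H − T_C), so T_C = COP·T_H/(1 + COP).
With T_H = 295.95 K, T_C = 13.2 × 295.95/14.20 = 275.11 K.
Converting, 275.11 K = 1.96°C.

1.96 °C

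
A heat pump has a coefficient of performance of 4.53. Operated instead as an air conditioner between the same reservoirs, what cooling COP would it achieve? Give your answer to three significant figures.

Since Q_H = Q_C + W for any cycle, COP_R = Q_C/W = Q_H/W − 1.
COP_R = 4.53 − 1 = 3.53.

3.53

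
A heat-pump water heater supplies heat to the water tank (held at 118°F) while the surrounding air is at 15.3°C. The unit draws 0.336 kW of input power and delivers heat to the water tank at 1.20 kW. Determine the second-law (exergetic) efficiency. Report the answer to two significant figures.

0.36

COP_actual = Q̇_H/Ẇ = 1.200/0.3360 = 3.571.
In absolute terms T_C = 288.45 K and T_H = 320.93 K, so ΔT = 32.48 K.
COP_Carnot = T_H/ΔT = 320.93/32.48 = 9.881.
η_II = COP_actual/COP_Carnot = 3.571/9.881 = 0.3614.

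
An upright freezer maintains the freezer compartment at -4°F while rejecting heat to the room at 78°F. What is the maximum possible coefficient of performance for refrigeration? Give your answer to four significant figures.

5.557

In absolute terms T_C = 253.15 K and T_H = 298.71 K, so ΔT = 45.56 K.
For a reversible cycle, COP_Carnot = T_C/ΔT = 253.15/45.56 = 5.557.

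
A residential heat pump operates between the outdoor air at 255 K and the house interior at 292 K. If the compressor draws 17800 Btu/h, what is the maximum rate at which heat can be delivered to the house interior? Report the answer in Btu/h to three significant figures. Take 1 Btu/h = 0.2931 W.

The reservoir spacing is ΔT = 292 − 255 = 37.00 K.
COP_Carnot = T_H/ΔT = 292.00/37.00 = 7.892.
Q̇_max = COP_Carnot × Ẇ = 7.892 × 17800 Btu/h = 140500 Btu/h.

140000 Btu/h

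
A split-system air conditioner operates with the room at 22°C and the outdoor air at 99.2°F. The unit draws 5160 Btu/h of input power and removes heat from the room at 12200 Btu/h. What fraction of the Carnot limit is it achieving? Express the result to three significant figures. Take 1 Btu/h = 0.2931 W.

COP_actual = Q̇_C/Ẇ = 12200/5160 = 2.364.
In absolute terms T_C = 295.15 K and T_H = 310.48 K, so ΔT = 15.33 K.
COP_Carnot = T_C/ΔT = 295.15/15.33 = 19.25.
η_II = COP_actual/COP_Carnot = 2.364/19.25 = 0.1228.

0.123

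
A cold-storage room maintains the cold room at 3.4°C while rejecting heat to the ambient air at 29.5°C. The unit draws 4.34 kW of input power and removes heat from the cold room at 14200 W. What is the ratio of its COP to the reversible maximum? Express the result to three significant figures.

0.309

Converting, Q̇_C = 14200 W = 14.20 kW, so COP_actual = Q̇_C/Ẇ = 14.20/4.340 = 3.272.
In absolute terms T_C = 276.55 K and T_H = 302.65 K, so ΔT = 26.10 K.
COP_Carnot = T_C/ΔT = 276.55/26.10 = 10.60.
η_II = COP_actual/COP_Carnot = 3.272/10.60 = 0.3088.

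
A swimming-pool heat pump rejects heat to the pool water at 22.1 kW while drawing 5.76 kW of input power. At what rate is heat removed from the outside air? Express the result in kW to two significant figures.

16 kW

For a cyclic device the first law requires Q̇_H = Q̇_C + Ẇ.
Q̇_C = Q̇_H − Ẇ = 16.34 kW.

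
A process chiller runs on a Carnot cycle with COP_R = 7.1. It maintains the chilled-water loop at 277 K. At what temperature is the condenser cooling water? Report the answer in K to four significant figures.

316.0 K

COP_R = T_C/(T_H − T_C) gives T_H − T_C = T_C/COP.
With T_C = 277.00 K, T_H = 277.00 × (1 + 1/7.1) = 316.01 K.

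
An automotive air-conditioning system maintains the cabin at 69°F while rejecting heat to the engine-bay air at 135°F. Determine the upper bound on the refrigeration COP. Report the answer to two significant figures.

In absolute terms T_C = 293.71 K and T_H = 330.37 K, so ΔT = 36.67 K.
For a reversible cycle, COP_Carnot = T_C/ΔT = 293.71/36.67 = 8.010.

8.0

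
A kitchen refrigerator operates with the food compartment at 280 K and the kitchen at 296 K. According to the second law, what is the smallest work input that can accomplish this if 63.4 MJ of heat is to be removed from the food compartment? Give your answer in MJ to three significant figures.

The reservoir spacing is ΔT = 296 − 280 = 16.00 K.
The reversible limit is COP_R = T_C/ΔT = 17.50, so W_min = Q_C/COP = Q_C·ΔT/T_C.
W_min = 63.40 × 16.00/280.00 = 3.623 MJ.

3.62 MJ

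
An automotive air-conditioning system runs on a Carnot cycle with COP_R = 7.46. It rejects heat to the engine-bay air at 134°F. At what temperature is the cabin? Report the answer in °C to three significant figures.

17.7 °C

For a Carnot refrigerator COP_R = T_C/(T_H − T_C), so T_C = COP·T_H/(1 + COP).
With T_H = 329.82 K, T_C = 7.46 × 329.82/8.460 = 290.83 K.
Converting, 290.83 K = 17.68°C.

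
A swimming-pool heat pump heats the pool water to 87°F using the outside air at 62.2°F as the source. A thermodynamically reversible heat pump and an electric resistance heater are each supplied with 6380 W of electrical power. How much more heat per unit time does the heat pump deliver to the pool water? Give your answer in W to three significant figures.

134000 W

In absolute terms T_C = 289.93 K and T_H = 303.71 K, so ΔT = 13.78 K.
COP_Carnot = T_H/ΔT = 303.71/13.78 = 22.04.
The heat pump delivers Q̇_H = COP × Ẇ = 140600 W; the resistance heater delivers Ẇ = 6380 W.
Extra = (COP − 1)·Ẇ = 134300 W.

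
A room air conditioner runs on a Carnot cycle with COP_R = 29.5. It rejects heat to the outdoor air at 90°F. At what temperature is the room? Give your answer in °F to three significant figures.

72.0 °F

For a Carnot refrigerator COP_R = T_C/(T_H − T_C), so T_C = COP·T_H/(1 + COP).
With T_H = 305.37 K, T_C = 29.5 × 305.37/30.50 = 295.36 K.
Converting, 295.36 K = 71.98°F.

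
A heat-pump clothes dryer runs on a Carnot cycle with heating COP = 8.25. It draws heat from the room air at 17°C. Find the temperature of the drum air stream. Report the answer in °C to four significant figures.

57.02 °C

COP_HP = T_H/(T_H − T_C) rearranges to T_H = COP·T_C/(COP − 1).
With T_C = 290.15 K, T_H = 8.25 × 290.15/7.250 = 330.17 K.
Converting, 330.17 K = 57.02°C.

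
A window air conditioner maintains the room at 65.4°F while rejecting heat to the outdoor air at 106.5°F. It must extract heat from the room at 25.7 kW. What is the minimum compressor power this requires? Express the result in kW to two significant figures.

2.0 kW

In absolute terms T_C = 291.71 K and T_H = 314.54 K, so ΔT = 22.83 K.
COP_Carnot = T_C/ΔT = 291.71/22.83 = 12.78.
Ẇ_min = Q̇/COP_Carnot = 25.70/12.78 = 2.012 kW.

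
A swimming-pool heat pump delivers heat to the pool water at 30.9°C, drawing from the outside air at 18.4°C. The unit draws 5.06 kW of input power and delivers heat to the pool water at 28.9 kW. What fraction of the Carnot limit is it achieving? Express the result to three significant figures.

COP_actual = Q̇_H/Ẇ = 28.90/5.060 = 5.711.
In absolute terms T_C = 291.55 K and T_H = 304.05 K, so ΔT = 12.50 K.
COP_Carnot = T_H/ΔT = 304.05/12.50 = 24.32.
η_II = COP_actual/COP_Carnot = 5.711/24.32 = 0.2348.

0.235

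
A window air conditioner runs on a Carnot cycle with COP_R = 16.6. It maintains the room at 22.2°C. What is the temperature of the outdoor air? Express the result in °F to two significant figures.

COP_R = T_C/(T_H − T_C) gives T_H − T_C = T_C/COP.
With T_C = 295.35 K, T_H = 295.35 × (1 + 1/16.6) = 313.14 K.
Converting, 313.14 K = 103.99°F.

100 °F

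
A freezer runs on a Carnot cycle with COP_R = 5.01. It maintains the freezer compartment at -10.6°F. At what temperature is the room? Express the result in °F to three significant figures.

COP_R = T_C/(T_H − T_C) gives T_H − T_C = T_C/COP.
With T_C = 249.48 K, T_H = 249.48 × (1 + 1/5.01) = 299.28 K.
Converting, 299.28 K = 79.03°F.

79.0 °F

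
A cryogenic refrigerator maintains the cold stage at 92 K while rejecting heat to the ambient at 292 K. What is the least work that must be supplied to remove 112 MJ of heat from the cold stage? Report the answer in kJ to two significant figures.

The reservoir spacing is ΔT = 292 − 92 = 200.0 K.
The reversible limit is COP_R = T_C/ΔT = 0.4600, so W_min = Q_C/COP = Q_C·ΔT/T_C.
W_min = 112.0 × 200.0/92.00 = 243.5 MJ = 243500 kJ.

240000 kJ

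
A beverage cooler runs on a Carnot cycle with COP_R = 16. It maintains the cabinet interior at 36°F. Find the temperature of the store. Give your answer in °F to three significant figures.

67.0 °F

COP_R = T_C/(T_H − T_C) gives T_H − T_C = T_C/COP.
With T_C = 275.37 K, T_H = 275.37 × (1 + 1/16) = 292.58 K.
Converting, 292.58 K = 66.98°F.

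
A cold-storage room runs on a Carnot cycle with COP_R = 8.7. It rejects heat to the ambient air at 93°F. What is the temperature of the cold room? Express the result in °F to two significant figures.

For a Carnot refrigerator COP_R = T_C/(T_H − T_C), so T_C = COP·T_H/(1 + COP).
With T_H = 307.04 K, T_C = 8.7 × 307.04/9.700 = 275.39 K.
Converting, 275.39 K = 36.02°F.

36 °F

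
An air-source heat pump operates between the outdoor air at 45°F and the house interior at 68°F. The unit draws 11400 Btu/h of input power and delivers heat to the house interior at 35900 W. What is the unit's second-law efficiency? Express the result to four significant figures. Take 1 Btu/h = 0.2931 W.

0.4683

Converting, Q̇_H = 35900 W = 122500 Btu/h, so COP_actual = Q̇_H/Ẇ = 122500/11400 = 10.74.
In absolute terms T_C = 280.37 K and T_H = 293.15 K, so ΔT = 12.78 K.
COP_Carnot = T_H/ΔT = 293.15/12.78 = 22.94.
η_II = COP_actual/COP_Carnot = 10.74/22.94 = 0.4683.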